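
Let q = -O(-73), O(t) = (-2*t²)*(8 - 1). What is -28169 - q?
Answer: -102775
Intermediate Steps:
O(t) = -14*t² (O(t) = -2*t²*7 = -14*t²)
q = 74606 (q = -(-14)*(-73)² = -(-14)*5329 = -1*(-74606) = 74606)
-28169 - q = -28169 - 1*74606 = -28169 - 74606 = -102775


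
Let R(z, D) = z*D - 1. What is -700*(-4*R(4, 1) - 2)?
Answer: 9800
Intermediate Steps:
R(z, D) = -1 + D*z (R(z, D) = D*z - 1 = -1 + D*z)
-700*(-4*R(4, 1) - 2) = -700*(-4*(-1 + 1*4) - 2) = -700*(-4*(-1 + 4) - 2) = -700*(-4*3 - 2) = -700*(-12 - 2) = -700*(-14) = 9800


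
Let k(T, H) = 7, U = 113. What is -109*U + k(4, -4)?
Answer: -12310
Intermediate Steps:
-109*U + k(4, -4) = -109*113 + 7 = -12317 + 7 = -12310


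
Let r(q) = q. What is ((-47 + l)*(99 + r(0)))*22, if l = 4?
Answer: -93654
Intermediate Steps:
((-47 + l)*(99 + r(0)))*22 = ((-47 + 4)*(99 + 0))*22 = -43*99*22 = -4257*22 = -93654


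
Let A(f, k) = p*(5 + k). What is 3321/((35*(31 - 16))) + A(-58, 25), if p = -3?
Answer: -14643/175 ≈ -83.674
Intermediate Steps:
A(f, k) = -15 - 3*k (A(f, k) = -3*(5 + k) = -15 - 3*k)
3321/((35*(31 - 16))) + A(-58, 25) = 3321/((35*(31 - 16))) + (-15 - 3*25) = 3321/((35*15)) + (-15 - 75) = 3321/525 - 90 = 3321*(1/525) - 90 = 1107/175 - 90 = -14643/175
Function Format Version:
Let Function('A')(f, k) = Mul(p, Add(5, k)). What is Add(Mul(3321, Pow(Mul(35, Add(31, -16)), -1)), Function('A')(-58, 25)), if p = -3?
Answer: Rational(-14643, 175) ≈ -83.674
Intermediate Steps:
Function('A')(f, k) = Add(-15, Mul(-3, k)) (Function('A')(f, k) = Mul(-3, Add(5, k)) = Add(-15, Mul(-3, k)))
Add(Mul(3321, Pow(Mul(35, Add(31, -16)), -1)), Function('A')(-58, 25)) = Add(Mul(3321, Pow(Mul(35, Add(31, -16)), -1)), Add(-15, Mul(-3, 25))) = Add(Mul(3321, Pow(Mul(35, 15), -1)), Add(-15, -75)) = Add(Mul(3321, Pow(525, -1)), -90) = Add(Mul(3321, Rational(1, 525)), -90) = Add(Rational(1107, 175), -90) = Rational(-14643, 175)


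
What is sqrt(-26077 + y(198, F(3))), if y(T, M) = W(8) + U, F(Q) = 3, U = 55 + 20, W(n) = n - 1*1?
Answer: I*sqrt(25995) ≈ 161.23*I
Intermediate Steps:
W(n) = -1 + n (W(n) = n - 1 = -1 + n)
U = 75
y(T, M) = 82 (y(T, M) = (-1 + 8) + 75 = 7 + 75 = 82)
sqrt(-26077 + y(198, F(3))) = sqrt(-26077 + 82) = sqrt(-25995) = I*sqrt(25995)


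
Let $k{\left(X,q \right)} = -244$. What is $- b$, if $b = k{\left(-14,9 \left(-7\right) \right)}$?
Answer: $244$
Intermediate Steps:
$b = -244$
$- b = \left(-1\right) \left(-244\right) = 244$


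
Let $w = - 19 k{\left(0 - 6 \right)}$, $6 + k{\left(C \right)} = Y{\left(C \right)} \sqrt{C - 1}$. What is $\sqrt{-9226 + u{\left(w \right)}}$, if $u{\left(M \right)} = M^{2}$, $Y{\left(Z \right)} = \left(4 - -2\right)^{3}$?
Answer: $\sqrt{-117895942 - 935712 i \sqrt{7}} \approx 114.0 - 10859.0 i$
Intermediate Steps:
$Y{\left(Z \right)} = 216$ ($Y{\left(Z \right)} = \left(4 + 2\right)^{3} = 6^{3} = 216$)
$k{\left(C \right)} = -6 + 216 \sqrt{-1 + C}$ ($k{\left(C \right)} = -6 + 216 \sqrt{C - 1} = -6 + 216 \sqrt{-1 + C}$)
$w = 114 - 4104 i \sqrt{7}$ ($w = - 19 \left(-6 + 216 \sqrt{-1 + \left(0 - 6\right)}\right) = - 19 \left(-6 + 216 \sqrt{-1 - 6}\right) = - 19 \left(-6 + 216 \sqrt{-7}\right) = - 19 \left(-6 + 216 i \sqrt{7}\right) = 114 - 4104 i \sqrt{7} \approx 114.0 - 10858.0 i$)
$\sqrt{-9226 + u{\left(w \right)}} = \sqrt{-9226 + \left(114 - 4104 i \sqrt{7}\right)^{2}}$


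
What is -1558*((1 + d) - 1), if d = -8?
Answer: 12464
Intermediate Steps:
-1558*((1 + d) - 1) = -1558*((1 - 8) - 1) = -1558*(-7 - 1) = -1558*(-8) = 12464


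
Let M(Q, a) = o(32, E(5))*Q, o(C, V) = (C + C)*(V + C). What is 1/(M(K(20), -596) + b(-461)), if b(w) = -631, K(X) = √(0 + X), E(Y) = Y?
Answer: 631/111750319 + 4736*√5/111750319 ≈ 0.00010041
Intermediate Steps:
K(X) = √X
o(C, V) = 2*C*(C + V) (o(C, V) = (2*C)*(C + V) = 2*C*(C + V))
M(Q, a) = 2368*Q (M(Q, a) = (2*32*(32 + 5))*Q = (2*32*37)*Q = 2368*Q)
1/(M(K(20), -596) + b(-461)) = 1/(2368*√20 - 631) = 1/(2368*(2*√5) - 631) = 1/(4736*√5 - 631) = 1/(-631 + 4736*√5)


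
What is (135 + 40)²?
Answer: 30625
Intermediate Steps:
(135 + 40)² = 175² = 30625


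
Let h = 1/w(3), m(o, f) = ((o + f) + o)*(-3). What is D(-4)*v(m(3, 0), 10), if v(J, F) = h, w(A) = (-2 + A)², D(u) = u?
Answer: -4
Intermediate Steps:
m(o, f) = -6*o - 3*f (m(o, f) = ((f + o) + o)*(-3) = (f + 2*o)*(-3) = -6*o - 3*f)
h = 1 (h = 1/((-2 + 3)²) = 1/(1²) = 1/1 = 1)
v(J, F) = 1
D(-4)*v(m(3, 0), 10) = -4*1 = -4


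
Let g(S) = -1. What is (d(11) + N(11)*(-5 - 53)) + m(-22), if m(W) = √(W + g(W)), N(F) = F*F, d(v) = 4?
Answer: -7014 + I*√23 ≈ -7014.0 + 4.7958*I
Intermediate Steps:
N(F) = F²
m(W) = √(-1 + W) (m(W) = √(W - 1) = √(-1 + W))
(d(11) + N(11)*(-5 - 53)) + m(-22) = (4 + 11²*(-5 - 53)) + √(-1 - 22) = (4 + 121*(-58)) + √(-23) = (4 - 7018) + I*√23 = -7014 + I*√23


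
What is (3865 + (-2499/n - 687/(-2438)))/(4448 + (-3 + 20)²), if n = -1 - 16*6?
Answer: 920177591/1120234182 ≈ 0.82141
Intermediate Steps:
n = -97 (n = -1 - 96 = -97)
(3865 + (-2499/n - 687/(-2438)))/(4448 + (-3 + 20)²) = (3865 + (-2499/(-97) - 687/(-2438)))/(4448 + (-3 + 20)²) = (3865 + (-2499*(-1/97) - 687*(-1/2438)))/(4448 + 17²) = (3865 + (2499/97 + 687/2438))/(4448 + 289) = (3865 + 6159201/236486)/4737 = (920177591/236486)*(1/4737) = 920177591/1120234182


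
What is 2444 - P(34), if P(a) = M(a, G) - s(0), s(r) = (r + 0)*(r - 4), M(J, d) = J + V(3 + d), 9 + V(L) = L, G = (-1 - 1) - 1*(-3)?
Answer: 2415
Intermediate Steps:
G = 1 (G = -2 + 3 = 1)
V(L) = -9 + L
M(J, d) = -6 + J + d (M(J, d) = J + (-9 + (3 + d)) = J + (-6 + d) = -6 + J + d)
s(r) = r*(-4 + r)
P(a) = -5 + a (P(a) = (-6 + a + 1) - 0*(-4 + 0) = (-5 + a) - 0*(-4) = (-5 + a) - 1*0 = (-5 + a) + 0 = -5 + a)
2444 - P(34) = 2444 - (-5 + 34) = 2444 - 1*29 = 2444 - 29 = 2415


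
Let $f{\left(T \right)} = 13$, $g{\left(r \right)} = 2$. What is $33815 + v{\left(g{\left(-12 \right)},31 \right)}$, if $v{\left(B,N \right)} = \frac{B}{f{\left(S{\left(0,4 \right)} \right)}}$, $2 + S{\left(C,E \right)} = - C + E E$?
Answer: $\frac{439597}{13} \approx 33815.0$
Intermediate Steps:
$S{\left(C,E \right)} = -2 + E^{2} - C$ ($S{\left(C,E \right)} = -2 - \left(C - E E\right) = -2 - \left(C - E^{2}\right) = -2 + E^{2} - C$)
$v{\left(B,N \right)} = \frac{B}{13}$
$33815 + v{\left(g{\left(-12 \right)},31 \right)} = 33815 + \frac{1}{13} \cdot 2 = 33815 + \frac{2}{13} = \frac{439597}{13}$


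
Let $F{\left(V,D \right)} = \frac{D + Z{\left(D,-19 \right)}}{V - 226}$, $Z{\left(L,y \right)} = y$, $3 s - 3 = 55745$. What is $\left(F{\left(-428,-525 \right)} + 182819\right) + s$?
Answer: $\frac{65858617}{327} \approx 2.014 \cdot 10^{5}$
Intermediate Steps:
$s = \frac{55748}{3}$ ($s = 1 + \frac{1}{3} \cdot 55745 = 1 + \frac{55745}{3} = \frac{55748}{3} \approx 18583.0$)
$F{\left(V,D \right)} = \frac{-19 + D}{-226 + V}$ ($F{\left(V,D \right)} = \frac{D - 19}{V - 226} = \frac{-19 + D}{-226 + V}$)
$\left(F{\left(-428,-525 \right)} + 182819\right) + s = \left(\frac{-19 - 525}{-226 - 428} + 182819\right) + \frac{55748}{3} = \left(\frac{1}{-654} \left(-544\right) + 182819\right) + \frac{55748}{3} = \left(\left(- \frac{1}{654}\right) \left(-544\right) + 182819\right) + \frac{55748}{3} = \left(\frac{272}{327} + 182819\right) + \frac{55748}{3} = \frac{59782085}{327} + \frac{55748}{3} = \frac{65858617}{327}$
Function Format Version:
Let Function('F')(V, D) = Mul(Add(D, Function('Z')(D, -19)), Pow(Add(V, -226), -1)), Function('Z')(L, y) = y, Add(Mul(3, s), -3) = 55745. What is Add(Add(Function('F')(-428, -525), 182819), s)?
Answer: Rational(65858617, 327) ≈ 2.0140e+5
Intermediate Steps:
s = Rational(55748, 3) (s = Add(1, Mul(Rational(1, 3), 55745)) = Add(1, Rational(55745, 3)) = Rational(55748, 3) ≈ 18583.)
Function('F')(V, D) = Mul(Pow(Add(-226, V), -1), Add(-19, D)) (Function('F')(V, D) = Mul(Add(D, -19), Pow(Add(V, -226), -1)) = Mul(Add(-19, D), Pow(Add(-226, V), -1)) = Mul(Pow(Add(-226, V), -1), Add(-19, D)))
Add(Add(Function('F')(-428, -525), 182819), s) = Add(Add(Mul(Pow(Add(-226, -428), -1), Add(-19, -525)), 182819), Rational(55748, 3)) = Add(Add(Mul(Pow(-654, -1), -544), 182819), Rational(55748, 3)) = Add(Add(Mul(Rational(-1, 654), -544), 182819), Rational(55748, 3)) = Add(Add(Rational(272, 327), 182819), Rational(55748, 3)) = Add(Rational(59782085, 327), Rational(55748, 3)) = Rational(65858617, 327)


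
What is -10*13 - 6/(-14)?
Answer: -907/7 ≈ -129.57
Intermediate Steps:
-10*13 - 6/(-14) = -130 - 6*(-1/14) = -130 + 3/7 = -907/7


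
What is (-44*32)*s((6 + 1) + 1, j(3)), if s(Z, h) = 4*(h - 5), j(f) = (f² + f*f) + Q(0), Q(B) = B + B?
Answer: -73216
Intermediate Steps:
Q(B) = 2*B
j(f) = 2*f² (j(f) = (f² + f*f) + 2*0 = (f² + f²) + 0 = 2*f² + 0 = 2*f²)
s(Z, h) = -20 + 4*h (s(Z, h) = 4*(-5 + h) = -20 + 4*h)
(-44*32)*s((6 + 1) + 1, j(3)) = (-44*32)*(-20 + 4*(2*3²)) = -1408*(-20 + 4*(2*9)) = -1408*(-20 + 4*18) = -1408*(-20 + 72) = -1408*52 = -73216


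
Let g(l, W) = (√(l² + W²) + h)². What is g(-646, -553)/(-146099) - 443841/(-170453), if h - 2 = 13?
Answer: -58452451291/24903012847 - 750*√1157/146099 ≈ -2.5218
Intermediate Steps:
h = 15 (h = 2 + 13 = 15)
g(l, W) = (15 + √(W² + l²))² (g(l, W) = (√(l² + W²) + 15)² = (√(W² + l²) + 15)² = (15 + √(W² + l²))²)
g(-646, -553)/(-146099) - 443841/(-170453) = (15 + √((-553)² + (-646)²))²/(-146099) - 443841/(-170453) = (15 + √(305809 + 417316))²*(-1/146099) - 443841*(-1/170453) = (15 + √723125)²*(-1/146099) + 443841/170453 = (15 + 25*√1157)²*(-1/146099) + 443841/170453 = -(15 + 25*√1157)²/146099 + 443841/170453 = 443841/170453 - (15 + 25*√1157)²/146099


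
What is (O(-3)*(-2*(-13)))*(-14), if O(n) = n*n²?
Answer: 9828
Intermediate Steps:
O(n) = n³
(O(-3)*(-2*(-13)))*(-14) = ((-3)³*(-2*(-13)))*(-14) = -27*26*(-14) = -702*(-14) = 9828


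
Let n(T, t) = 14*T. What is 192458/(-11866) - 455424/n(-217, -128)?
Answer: 1204843445/9012227 ≈ 133.69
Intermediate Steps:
192458/(-11866) - 455424/n(-217, -128) = 192458/(-11866) - 455424/(14*(-217)) = 192458*(-1/11866) - 455424/(-3038) = -96229/5933 - 455424*(-1/3038) = -96229/5933 + 227712/1519 = 1204843445/9012227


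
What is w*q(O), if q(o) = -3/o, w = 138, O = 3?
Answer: -138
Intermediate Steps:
w*q(O) = 138*(-3/3) = 138*(-3*1/3) = 138*(-1) = -138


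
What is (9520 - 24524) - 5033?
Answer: -20037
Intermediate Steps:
(9520 - 24524) - 5033 = -15004 - 5033 = -20037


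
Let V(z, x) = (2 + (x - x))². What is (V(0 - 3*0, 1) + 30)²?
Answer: 1156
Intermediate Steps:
V(z, x) = 4 (V(z, x) = (2 + 0)² = 2² = 4)
(V(0 - 3*0, 1) + 30)² = (4 + 30)² = 34² = 1156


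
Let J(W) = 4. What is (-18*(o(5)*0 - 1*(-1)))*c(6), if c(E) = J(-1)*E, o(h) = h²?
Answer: -432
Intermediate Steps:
c(E) = 4*E
(-18*(o(5)*0 - 1*(-1)))*c(6) = (-18*(5²*0 - 1*(-1)))*(4*6) = -18*(25*0 + 1)*24 = -18*(0 + 1)*24 = -18*1*24 = -18*24 = -432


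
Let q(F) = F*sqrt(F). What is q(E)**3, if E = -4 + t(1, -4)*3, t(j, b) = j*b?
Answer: 262144*I ≈ 2.6214e+5*I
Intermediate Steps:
t(j, b) = b*j
E = -16 (E = -4 - 4*1*3 = -4 - 4*3 = -4 - 12 = -16)
q(F) = F**(3/2)
q(E)**3 = ((-16)**(3/2))**3 = (-64*I)**3 = 262144*I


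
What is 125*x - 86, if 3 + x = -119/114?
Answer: -67429/114 ≈ -591.48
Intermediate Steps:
x = -461/114 (x = -3 - 119/114 = -461/114 ≈ -4.0439)
125*x - 86 = 125*(-461/114) - 86 = -57625/114 - 86 = -67429/114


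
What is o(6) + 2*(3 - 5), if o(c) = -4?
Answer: -8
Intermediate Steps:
o(6) + 2*(3 - 5) = -4 + 2*(3 - 5) = -4 + 2*(-2) = -4 - 4 = -8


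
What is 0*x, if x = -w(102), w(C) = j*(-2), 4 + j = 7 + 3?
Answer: 0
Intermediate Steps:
j = 6 (j = -4 + (7 + 3) = -4 + 10 = 6)
w(C) = -12 (w(C) = 6*(-2) = -12)
x = 12 (x = -1*(-12) = 12)
0*x = 0*12 = 0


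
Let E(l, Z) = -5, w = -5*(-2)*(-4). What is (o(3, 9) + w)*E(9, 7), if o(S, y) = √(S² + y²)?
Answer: 200 - 15*√10 ≈ 152.57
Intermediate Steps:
w = -40 (w = 10*(-4) = -40)
(o(3, 9) + w)*E(9, 7) = (√(3² + 9²) - 40)*(-5) = (√(9 + 81) - 40)*(-5) = (√90 - 40)*(-5) = (3*√10 - 40)*(-5) = (-40 + 3*√10)*(-5) = 200 - 15*√10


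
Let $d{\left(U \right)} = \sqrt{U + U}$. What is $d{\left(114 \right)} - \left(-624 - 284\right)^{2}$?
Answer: $-824464 + 2 \sqrt{57} \approx -8.2445 \cdot 10^{5}$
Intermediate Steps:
$d{\left(U \right)} = \sqrt{2} \sqrt{U}$ ($d{\left(U \right)} = \sqrt{2 U} = \sqrt{2} \sqrt{U}$)
$d{\left(114 \right)} - \left(-624 - 284\right)^{2} = \sqrt{2} \sqrt{114} - \left(-624 - 284\right)^{2} = 2 \sqrt{57} - \left(-908\right)^{2} = 2 \sqrt{57} - 824464 = -824464 + 2 \sqrt{57}$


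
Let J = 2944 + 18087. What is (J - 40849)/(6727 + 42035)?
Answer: -367/903 ≈ -0.40642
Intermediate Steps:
J = 21031
(J - 40849)/(6727 + 42035) = (21031 - 40849)/(6727 + 42035) = -19818/48762 = -19818*1/48762 = -367/903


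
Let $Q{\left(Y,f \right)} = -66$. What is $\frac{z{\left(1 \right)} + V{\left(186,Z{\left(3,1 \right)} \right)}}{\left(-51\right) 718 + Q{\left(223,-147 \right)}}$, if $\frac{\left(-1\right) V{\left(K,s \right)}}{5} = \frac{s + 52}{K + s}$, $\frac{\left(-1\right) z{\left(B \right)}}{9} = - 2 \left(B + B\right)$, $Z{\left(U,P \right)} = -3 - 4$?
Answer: $- \frac{691}{729604} \approx -0.00094709$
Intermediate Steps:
$Z{\left(U,P \right)} = -7$
$z{\left(B \right)} = 36 B$ ($z{\left(B \right)} = - 9 \left(- 2 \left(B + B\right)\right) = - 9 \left(- 2 \cdot 2 B\right) = - 9 \left(- 4 B\right) = 36 B$)
$V{\left(K,s \right)} = - \frac{5 \left(52 + s\right)}{K + s}$ ($V{\left(K,s \right)} = - 5 \frac{s + 52}{K + s} = - 5 \frac{52 + s}{K + s} = - \frac{5 \left(52 + s\right)}{K + s}$)
$\frac{z{\left(1 \right)} + V{\left(186,Z{\left(3,1 \right)} \right)}}{\left(-51\right) 718 + Q{\left(223,-147 \right)}} = \frac{36 \cdot 1 + \frac{5 \left(-52 - -7\right)}{186 - 7}}{\left(-51\right) 718 - 66} = \frac{36 + \frac{5 \left(-52 + 7\right)}{179}}{-36618 - 66} = \frac{36 + 5 \cdot \frac{1}{179} \left(-45\right)}{-36684} = \left(36 - \frac{225}{179}\right) \left(- \frac{1}{36684}\right) = \frac{6219}{179} \left(- \frac{1}{36684}\right) = - \frac{691}{729604}$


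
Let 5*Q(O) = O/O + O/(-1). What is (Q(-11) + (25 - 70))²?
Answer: 45369/25 ≈ 1814.8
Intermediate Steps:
Q(O) = ⅕ - O/5 (Q(O) = (O/O + O/(-1))/5 = (1 + O*(-1))/5 = (1 - O)/5 = ⅕ - O/5)
(Q(-11) + (25 - 70))² = ((⅕ - ⅕*(-11)) + (25 - 70))² = ((⅕ + 11/5) - 45)² = (12/5 - 45)² = (-213/5)² = 45369/25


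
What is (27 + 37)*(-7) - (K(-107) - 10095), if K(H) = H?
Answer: 9754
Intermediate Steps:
(27 + 37)*(-7) - (K(-107) - 10095) = (27 + 37)*(-7) - (-107 - 10095) = 64*(-7) - 1*(-10202) = -448 + 10202 = 9754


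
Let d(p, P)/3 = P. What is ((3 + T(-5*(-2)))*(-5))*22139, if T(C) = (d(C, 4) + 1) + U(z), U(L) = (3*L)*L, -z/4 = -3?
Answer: -49591360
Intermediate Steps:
z = 12 (z = -4*(-3) = 12)
U(L) = 3*L²
d(p, P) = 3*P
T(C) = 445 (T(C) = (3*4 + 1) + 3*12² = (12 + 1) + 3*144 = 13 + 432 = 445)
((3 + T(-5*(-2)))*(-5))*22139 = ((3 + 445)*(-5))*22139 = (448*(-5))*22139 = -2240*22139 = -49591360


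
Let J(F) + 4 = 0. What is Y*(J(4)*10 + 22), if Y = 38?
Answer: -684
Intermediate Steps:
J(F) = -4 (J(F) = -4 + 0 = -4)
Y*(J(4)*10 + 22) = 38*(-4*10 + 22) = 38*(-40 + 22) = 38*(-18) = -684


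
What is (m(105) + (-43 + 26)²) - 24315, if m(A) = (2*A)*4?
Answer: -23186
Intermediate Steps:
m(A) = 8*A
(m(105) + (-43 + 26)²) - 24315 = (8*105 + (-43 + 26)²) - 24315 = (840 + (-17)²) - 24315 = (840 + 289) - 24315 = 1129 - 24315 = -23186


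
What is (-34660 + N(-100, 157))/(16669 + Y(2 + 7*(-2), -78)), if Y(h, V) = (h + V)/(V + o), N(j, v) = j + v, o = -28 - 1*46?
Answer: -2629828/1266889 ≈ -2.0758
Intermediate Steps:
o = -74 (o = -28 - 46 = -74)
Y(h, V) = (V + h)/(-74 + V) (Y(h, V) = (h + V)/(V - 74) = (V + h)/(-74 + V))
(-34660 + N(-100, 157))/(16669 + Y(2 + 7*(-2), -78)) = (-34660 + (-100 + 157))/(16669 + (-78 + (2 + 7*(-2)))/(-74 - 78)) = (-34660 + 57)/(16669 + (-78 + (2 - 14))/(-152)) = -34603/(16669 - (-78 - 12)/152) = -34603/(16669 - 1/152*(-90)) = -34603/(16669 + 45/76) = -34603/1266889/76 = -34603*76/1266889 = -2629828/1266889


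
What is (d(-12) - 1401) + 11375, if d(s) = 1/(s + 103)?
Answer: 907635/91 ≈ 9974.0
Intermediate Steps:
d(s) = 1/(103 + s)
(d(-12) - 1401) + 11375 = (1/(103 - 12) - 1401) + 11375 = (1/91 - 1401) + 11375 = -127490/91 + 11375 = 907635/91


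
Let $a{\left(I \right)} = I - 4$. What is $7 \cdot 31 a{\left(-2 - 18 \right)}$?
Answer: $-5208$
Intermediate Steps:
$a{\left(I \right)} = -4 + I$ ($a{\left(I \right)} = I - 4 = -4 + I$)
$7 \cdot 31 a{\left(-2 - 18 \right)} = 7 \cdot 31 \left(-4 - 20\right) = 217 \left(-4 - 20\right) = 217 \left(-24\right) = -5208$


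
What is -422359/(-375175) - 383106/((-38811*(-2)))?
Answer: -18491240542/4853638975 ≈ -3.8098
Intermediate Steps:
-422359/(-375175) - 383106/((-38811*(-2))) = -422359*(-1/375175) - 383106/77622 = 422359/375175 - 383106*1/77622 = 422359/375175 - 63851/12937 = -18491240542/4853638975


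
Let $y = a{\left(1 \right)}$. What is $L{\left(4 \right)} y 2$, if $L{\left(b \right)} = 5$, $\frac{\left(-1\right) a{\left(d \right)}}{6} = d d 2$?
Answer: $-120$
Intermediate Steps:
$a{\left(d \right)} = - 12 d^{2}$ ($a{\left(d \right)} = - 6 d d 2 = - 6 d^{2} \cdot 2 = - 6 \cdot 2 d^{2} = - 12 d^{2}$)
$y = -12$ ($y = - 12 \cdot 1^{2} = \left(-12\right) 1 = -12$)
$L{\left(4 \right)} y 2 = 5 \left(-12\right) 2 = \left(-60\right) 2 = -120$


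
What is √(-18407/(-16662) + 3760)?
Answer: √1044166334874/16662 ≈ 61.328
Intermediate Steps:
√(-18407/(-16662) + 3760) = √(-18407*(-1/16662) + 3760) = √(18407/16662 + 3760) = √(62667527/16662) = √1044166334874/16662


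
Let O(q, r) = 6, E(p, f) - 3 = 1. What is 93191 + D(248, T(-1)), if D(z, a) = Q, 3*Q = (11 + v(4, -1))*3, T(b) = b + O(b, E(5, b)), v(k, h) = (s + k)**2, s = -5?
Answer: 93203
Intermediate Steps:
E(p, f) = 4 (E(p, f) = 3 + 1 = 4)
v(k, h) = (-5 + k)**2
T(b) = 6 + b (T(b) = b + 6 = 6 + b)
Q = 12 (Q = ((11 + (-5 + 4)**2)*3)/3 = ((11 + (-1)**2)*3)/3 = ((11 + 1)*3)/3 = (12*3)/3 = (1/3)*36 = 12)
D(z, a) = 12
93191 + D(248, T(-1)) = 93191 + 12 = 93203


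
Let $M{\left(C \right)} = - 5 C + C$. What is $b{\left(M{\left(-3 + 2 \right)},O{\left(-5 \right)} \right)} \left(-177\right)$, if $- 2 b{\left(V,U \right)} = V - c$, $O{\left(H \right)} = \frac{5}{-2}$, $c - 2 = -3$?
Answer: $\frac{885}{2} \approx 442.5$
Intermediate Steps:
$c = -1$ ($c = 2 - 3 = -1$)
$O{\left(H \right)} = - \frac{5}{2}$ ($O{\left(H \right)} = 5 \left(- \frac{1}{2}\right) = - \frac{5}{2}$)
$M{\left(C \right)} = - 4 C$
$b{\left(V,U \right)} = - \frac{1}{2} - \frac{V}{2}$ ($b{\left(V,U \right)} = - \frac{V - -1}{2} = - \frac{V + 1}{2} = - \frac{1 + V}{2} = - \frac{1}{2} - \frac{V}{2}$)
$b{\left(M{\left(-3 + 2 \right)},O{\left(-5 \right)} \right)} \left(-177\right) = \left(- \frac{1}{2} - \frac{\left(-4\right) \left(-3 + 2\right)}{2}\right) \left(-177\right) = \left(- \frac{1}{2} - \frac{\left(-4\right) \left(-1\right)}{2}\right) \left(-177\right) = \left(- \frac{1}{2} - 2\right) \left(-177\right) = \left(- \frac{5}{2}\right) \left(-177\right) = \frac{885}{2}$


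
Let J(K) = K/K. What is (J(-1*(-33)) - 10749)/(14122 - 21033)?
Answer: 10748/6911 ≈ 1.5552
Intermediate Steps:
J(K) = 1
(J(-1*(-33)) - 10749)/(14122 - 21033) = (1 - 10749)/(14122 - 21033) = -10748/(-6911) = -10748*(-1/6911) = 10748/6911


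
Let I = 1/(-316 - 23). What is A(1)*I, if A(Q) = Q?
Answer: -1/339 ≈ -0.0029499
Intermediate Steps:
I = -1/339 (I = 1/(-339) = -1/339 ≈ -0.0029499)
A(1)*I = 1*(-1/339) = -1/339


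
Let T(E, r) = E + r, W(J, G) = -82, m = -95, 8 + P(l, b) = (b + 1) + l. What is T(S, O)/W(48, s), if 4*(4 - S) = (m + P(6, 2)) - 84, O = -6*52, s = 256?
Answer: 527/164 ≈ 3.2134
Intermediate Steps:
P(l, b) = -7 + b + l (P(l, b) = -8 + ((b + 1) + l) = -8 + ((1 + b) + l) = -8 + (1 + b + l) = -7 + b + l)
O = -312
S = 97/2 (S = 4 - ((-95 + (-7 + 2 + 6)) - 84)/4 = 4 - ((-95 + 1) - 84)/4 = 4 - (-94 - 84)/4 = 4 - 1/4*(-178) = 4 + 89/2 = 97/2 ≈ 48.500)
T(S, O)/W(48, s) = (97/2 - 312)/(-82) = -527/2*(-1/82) = 527/164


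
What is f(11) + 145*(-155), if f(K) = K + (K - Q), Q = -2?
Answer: -22451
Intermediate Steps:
f(K) = 2 + 2*K (f(K) = K + (K - 1*(-2)) = K + (K + 2) = K + (2 + K) = 2 + 2*K)
f(11) + 145*(-155) = (2 + 2*11) + 145*(-155) = (2 + 22) - 22475 = 24 - 22475 = -22451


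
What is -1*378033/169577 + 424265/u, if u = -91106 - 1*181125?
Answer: -174857887528/46164116287 ≈ -3.7877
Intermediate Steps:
u = -272231 (u = -91106 - 181125 = -272231)
-1*378033/169577 + 424265/u = -1*378033/169577 + 424265/(-272231) = -378033*1/169577 + 424265*(-1/272231) = -378033/169577 - 424265/272231 = -174857887528/46164116287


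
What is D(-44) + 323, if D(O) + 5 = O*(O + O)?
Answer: 4190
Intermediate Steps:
D(O) = -5 + 2*O**2 (D(O) = -5 + O*(O + O) = -5 + O*(2*O) = -5 + 2*O**2)
D(-44) + 323 = (-5 + 2*(-44)**2) + 323 = (-5 + 2*1936) + 323 = (-5 + 3872) + 323 = 3867 + 323 = 4190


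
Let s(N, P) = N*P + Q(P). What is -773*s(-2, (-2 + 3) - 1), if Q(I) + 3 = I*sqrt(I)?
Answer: 2319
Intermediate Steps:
Q(I) = -3 + I**(3/2) (Q(I) = -3 + I*sqrt(I) = -3 + I**(3/2))
s(N, P) = -3 + P**(3/2) + N*P (s(N, P) = N*P + (-3 + P**(3/2)) = -3 + P**(3/2) + N*P)
-773*s(-2, (-2 + 3) - 1) = -773*(-3 + ((-2 + 3) - 1)**(3/2) - 2*((-2 + 3) - 1)) = -773*(-3 + (1 - 1)**(3/2) - 2*(1 - 1)) = -773*(-3 + 0**(3/2) - 2*0) = -773*(-3 + 0 + 0) = -773*(-3) = 2319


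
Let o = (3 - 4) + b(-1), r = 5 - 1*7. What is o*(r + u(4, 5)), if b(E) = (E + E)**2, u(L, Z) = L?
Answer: 6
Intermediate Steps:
b(E) = 4*E**2 (b(E) = (2*E)**2 = 4*E**2)
r = -2 (r = 5 - 7 = -2)
o = 3 (o = (3 - 4) + 4*(-1)**2 = -1 + 4*1 = -1 + 4 = 3)
o*(r + u(4, 5)) = 3*(-2 + 4) = 3*2 = 6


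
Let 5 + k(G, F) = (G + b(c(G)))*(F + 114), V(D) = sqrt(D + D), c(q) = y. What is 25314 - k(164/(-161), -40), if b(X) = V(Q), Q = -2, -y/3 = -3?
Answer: 4088495/161 - 148*I ≈ 25394.0 - 148.0*I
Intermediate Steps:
y = 9 (y = -3*(-3) = 9)
c(q) = 9
V(D) = sqrt(2)*sqrt(D) (V(D) = sqrt(2*D) = sqrt(2)*sqrt(D))
b(X) = 2*I (b(X) = sqrt(2)*sqrt(-2) = sqrt(2)*(I*sqrt(2)) = 2*I)
k(G, F) = -5 + (114 + F)*(G + 2*I) (k(G, F) = -5 + (G + 2*I)*(F + 114) = -5 + (G + 2*I)*(114 + F) = -5 + (114 + F)*(G + 2*I))
25314 - k(164/(-161), -40) = 25314 - (-5 + 114*(164/(-161)) + 228*I - 6560/(-161) + 2*I*(-40)) = 25314 - (-5 + 114*(164*(-1/161)) + 228*I - 6560*(-1)/161 - 80*I) = 25314 - (-5 + 114*(-164/161) + 228*I - 40*(-164/161) - 80*I) = 25314 - (-5 - 18696/161 + 228*I + 6560/161 - 80*I) = 25314 - (-12941/161 + 148*I) = 25314 + (12941/161 - 148*I) = 4088495/161 - 148*I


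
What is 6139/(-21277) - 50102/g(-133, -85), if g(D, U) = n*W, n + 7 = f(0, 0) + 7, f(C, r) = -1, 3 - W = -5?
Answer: 532985571/85108 ≈ 6262.5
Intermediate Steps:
W = 8 (W = 3 - 1*(-5) = 3 + 5 = 8)
n = -1 (n = -7 + (-1 + 7) = -7 + 6 = -1)
g(D, U) = -8 (g(D, U) = -1*8 = -8)
6139/(-21277) - 50102/g(-133, -85) = 6139/(-21277) - 50102/(-8) = 6139*(-1/21277) - 50102*(-1/8) = -6139/21277 + 25051/4 = 532985571/85108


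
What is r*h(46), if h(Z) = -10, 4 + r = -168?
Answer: 1720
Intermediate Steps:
r = -172 (r = -4 - 168 = -172)
r*h(46) = -172*(-10) = 1720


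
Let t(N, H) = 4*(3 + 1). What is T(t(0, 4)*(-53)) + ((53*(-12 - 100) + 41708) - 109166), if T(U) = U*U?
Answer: 645710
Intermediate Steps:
t(N, H) = 16 (t(N, H) = 4*4 = 16)
T(U) = U²
T(t(0, 4)*(-53)) + ((53*(-12 - 100) + 41708) - 109166) = (16*(-53))² + ((53*(-12 - 100) + 41708) - 109166) = (-848)² + ((53*(-112) + 41708) - 109166) = 719104 + ((-5936 + 41708) - 109166) = 719104 + (35772 - 109166) = 719104 - 73394 = 645710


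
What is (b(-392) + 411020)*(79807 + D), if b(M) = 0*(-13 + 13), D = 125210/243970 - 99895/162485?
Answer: 26006570446654419740/792829309 ≈ 3.2802e+10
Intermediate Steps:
D = -80532726/792829309 (D = 125210*(1/243970) - 99895*1/162485 = 12521/24397 - 19979/32497 = -80532726/792829309 ≈ -0.10158)
b(M) = 0 (b(M) = 0*0 = 0)
(b(-392) + 411020)*(79807 + D) = (0 + 411020)*(79807 - 80532726/792829309) = 411020*(63273248130637/792829309) = 26006570446654419740/792829309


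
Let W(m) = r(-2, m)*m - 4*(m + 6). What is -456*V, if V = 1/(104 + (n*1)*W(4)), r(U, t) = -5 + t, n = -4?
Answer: -57/35 ≈ -1.6286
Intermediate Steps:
W(m) = -24 - 4*m + m*(-5 + m) (W(m) = (-5 + m)*m - 4*(m + 6) = m*(-5 + m) - 4*(6 + m) = m*(-5 + m) + (-24 - 4*m) = -24 - 4*m + m*(-5 + m))
V = 1/280 (V = 1/(104 + (-4*1)*(-24 + 4² - 9*4)) = 1/(104 - 4*(-24 + 16 - 36)) = 1/(104 - 4*(-44)) = 1/(104 + 176) = 1/280 ≈ 0.0035714)
-456*V = -456*1/280 = -57/35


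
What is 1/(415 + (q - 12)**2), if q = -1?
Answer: 1/584 ≈ 0.0017123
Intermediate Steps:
1/(415 + (q - 12)**2) = 1/(415 + (-1 - 12)**2) = 1/(415 + (-13)**2) = 1/(415 + 169) = 1/584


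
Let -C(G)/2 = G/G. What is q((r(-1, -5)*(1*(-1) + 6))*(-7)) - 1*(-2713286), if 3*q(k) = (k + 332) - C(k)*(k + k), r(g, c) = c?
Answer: 8141065/3 ≈ 2.7137e+6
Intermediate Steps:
C(G) = -2 (C(G) = -2*G/G = -2*1 = -2)
q(k) = 332/3 + 5*k/3 (q(k) = ((k + 332) - (-2)*(k + k))/3 = ((332 + k) - (-2)*2*k)/3 = ((332 + k) - (-4)*k)/3 = ((332 + k) + 4*k)/3 = (332 + 5*k)/3 = 332/3 + 5*k/3)
q((r(-1, -5)*(1*(-1) + 6))*(-7)) - 1*(-2713286) = (332/3 + 5*(-5*(1*(-1) + 6)*(-7))/3) - 1*(-2713286) = (332/3 + 5*(-5*(-1 + 6)*(-7))/3) + 2713286 = (332/3 + 5*(-5*5*(-7))/3) + 2713286 = (332/3 + 5*(-25*(-7))/3) + 2713286 = (332/3 + (5/3)*175) + 2713286 = (332/3 + 875/3) + 2713286 = 1207/3 + 2713286 = 8141065/3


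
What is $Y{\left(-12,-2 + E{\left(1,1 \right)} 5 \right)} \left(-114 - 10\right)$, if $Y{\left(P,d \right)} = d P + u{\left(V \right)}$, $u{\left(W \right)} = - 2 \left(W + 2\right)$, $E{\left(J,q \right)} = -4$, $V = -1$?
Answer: $-32488$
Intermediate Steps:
$u{\left(W \right)} = -4 - 2 W$ ($u{\left(W \right)} = - 2 \left(2 + W\right) = -4 - 2 W$)
$Y{\left(P,d \right)} = -2 + P d$ ($Y{\left(P,d \right)} = d P - 2 = P d + \left(-4 + 2\right) = P d - 2 = -2 + P d$)
$Y{\left(-12,-2 + E{\left(1,1 \right)} 5 \right)} \left(-114 - 10\right) = \left(-2 - 12 \left(-2 - 20\right)\right) \left(-114 - 10\right) = \left(-2 - 12 \left(-2 - 20\right)\right) \left(-124\right) = \left(-2 - -264\right) \left(-124\right) = \left(-2 + 264\right) \left(-124\right) = 262 \left(-124\right) = -32488$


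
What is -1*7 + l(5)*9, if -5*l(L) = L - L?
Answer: -7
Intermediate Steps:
l(L) = 0 (l(L) = -(L - L)/5 = -⅕*0 = 0)
-1*7 + l(5)*9 = -1*7 + 0*9 = -7 + 0 = -7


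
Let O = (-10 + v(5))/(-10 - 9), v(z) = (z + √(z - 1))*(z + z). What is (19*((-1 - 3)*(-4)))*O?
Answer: -960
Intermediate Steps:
v(z) = 2*z*(z + √(-1 + z)) (v(z) = (z + √(-1 + z))*(2*z) = 2*z*(z + √(-1 + z)))
O = -60/19 (O = (-10 + 2*5*(5 + √(-1 + 5)))/(-10 - 9) = (-10 + 2*5*(5 + √4))/(-19) = (-10 + 2*5*(5 + 2))*(-1/19) = (-10 + 2*5*7)*(-1/19) = (-10 + 70)*(-1/19) = 60*(-1/19) = -60/19 ≈ -3.1579)
(19*((-1 - 3)*(-4)))*O = (19*((-1 - 3)*(-4)))*(-60/19) = (19*(-4*(-4)))*(-60/19) = (19*16)*(-60/19) = 304*(-60/19) = -960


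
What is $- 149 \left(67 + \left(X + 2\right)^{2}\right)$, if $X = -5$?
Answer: $-11324$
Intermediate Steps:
$- 149 \left(67 + \left(X + 2\right)^{2}\right) = - 149 \left(67 + \left(-5 + 2\right)^{2}\right) = - 149 \left(67 + \left(-3\right)^{2}\right) = - 149 \left(67 + 9\right) = \left(-149\right) 76 = -11324$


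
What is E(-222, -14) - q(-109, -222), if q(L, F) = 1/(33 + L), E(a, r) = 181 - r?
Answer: 14821/76 ≈ 195.01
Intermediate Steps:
E(-222, -14) - q(-109, -222) = (181 - 1*(-14)) - 1/(33 - 109) = (181 + 14) - 1/(-76) = 195 - 1*(-1/76) = 195 + 1/76 = 14821/76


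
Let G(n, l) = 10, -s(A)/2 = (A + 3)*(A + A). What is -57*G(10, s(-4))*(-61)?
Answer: 34770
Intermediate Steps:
s(A) = -4*A*(3 + A) (s(A) = -2*(A + 3)*(A + A) = -2*(3 + A)*2*A = -4*A*(3 + A))
-57*G(10, s(-4))*(-61) = -57*10*(-61) = -570*(-61) = 34770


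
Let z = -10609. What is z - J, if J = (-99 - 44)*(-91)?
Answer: -23622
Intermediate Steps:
J = 13013 (J = -143*(-91) = 13013)
z - J = -10609 - 1*13013 = -10609 - 13013 = -23622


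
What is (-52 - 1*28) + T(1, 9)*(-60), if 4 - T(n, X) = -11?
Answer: -980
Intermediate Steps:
T(n, X) = 15 (T(n, X) = 4 - 1*(-11) = 4 + 11 = 15)
(-52 - 1*28) + T(1, 9)*(-60) = (-52 - 1*28) + 15*(-60) = (-52 - 28) - 900 = -80 - 900 = -980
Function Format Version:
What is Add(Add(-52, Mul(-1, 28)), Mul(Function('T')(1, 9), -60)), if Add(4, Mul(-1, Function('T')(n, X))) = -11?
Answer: -980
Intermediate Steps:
Function('T')(n, X) = 15 (Function('T')(n, X) = Add(4, Mul(-1, -11)) = Add(4, 11) = 15)
Add(Add(-52, Mul(-1, 28)), Mul(Function('T')(1, 9), -60)) = Add(Add(-52, Mul(-1, 28)), Mul(15, -60)) = Add(Add(-52, -28), -900) = Add(-80, -900) = -980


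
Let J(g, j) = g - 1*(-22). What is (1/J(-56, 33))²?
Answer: 1/1156 ≈ 0.00086505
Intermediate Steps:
J(g, j) = 22 + g (J(g, j) = g + 22 = 22 + g)
(1/J(-56, 33))² = (1/(22 - 56))² = (1/(-34))² = (-1/34)² = 1/1156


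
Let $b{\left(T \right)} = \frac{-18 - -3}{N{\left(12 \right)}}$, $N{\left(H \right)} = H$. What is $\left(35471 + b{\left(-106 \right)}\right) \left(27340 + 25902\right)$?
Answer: $\frac{3776960859}{2} \approx 1.8885 \cdot 10^{9}$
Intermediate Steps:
$b{\left(T \right)} = - \frac{5}{4}$ ($b{\left(T \right)} = \frac{-18 - -3}{12} = \left(-18 + 3\right) \frac{1}{12} = \left(-15\right) \frac{1}{12} = - \frac{5}{4}$)
$\left(35471 + b{\left(-106 \right)}\right) \left(27340 + 25902\right) = \left(35471 - \frac{5}{4}\right) \left(27340 + 25902\right) = \frac{141879}{4} \cdot 53242 = \frac{3776960859}{2}$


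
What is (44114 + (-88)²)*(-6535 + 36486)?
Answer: 1553198958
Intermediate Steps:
(44114 + (-88)²)*(-6535 + 36486) = (44114 + 7744)*29951 = 51858*29951 = 1553198958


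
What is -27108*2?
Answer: -54216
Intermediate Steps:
-27108*2 = -2259*24 = -54216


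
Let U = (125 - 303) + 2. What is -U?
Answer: 176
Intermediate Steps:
U = -176 (U = -178 + 2 = -176)
-U = -1*(-176) = 176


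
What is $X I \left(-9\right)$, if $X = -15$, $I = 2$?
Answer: $270$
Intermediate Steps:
$X I \left(-9\right) = - 15 \cdot 2 \left(-9\right) = \left(-15\right) \left(-18\right) = 270$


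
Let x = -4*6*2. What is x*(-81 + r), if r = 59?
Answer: 1056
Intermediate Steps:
x = -48 (x = -24*2 = -48)
x*(-81 + r) = -48*(-81 + 59) = -48*(-22) = 1056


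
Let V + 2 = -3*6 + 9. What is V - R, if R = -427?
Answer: 416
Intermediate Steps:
V = -11 (V = -2 + (-3*6 + 9) = -2 + (-18 + 9) = -2 - 9 = -11)
V - R = -11 - 1*(-427) = -11 + 427 = 416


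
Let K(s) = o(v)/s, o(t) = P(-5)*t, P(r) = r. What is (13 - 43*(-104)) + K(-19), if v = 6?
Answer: 85245/19 ≈ 4486.6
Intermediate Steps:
o(t) = -5*t
K(s) = -30/s (K(s) = (-5*6)/s = -30/s)
(13 - 43*(-104)) + K(-19) = (13 - 43*(-104)) - 30/(-19) = (13 + 4472) - 30*(-1/19) = 4485 + 30/19 = 85245/19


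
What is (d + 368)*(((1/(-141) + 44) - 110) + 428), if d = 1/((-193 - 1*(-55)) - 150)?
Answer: 5409478303/40608 ≈ 1.3321e+5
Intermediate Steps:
d = -1/288 (d = 1/((-193 + 55) - 150) = 1/(-138 - 150) = 1/(-288) = -1/288 ≈ -0.0034722)
(d + 368)*(((1/(-141) + 44) - 110) + 428) = (-1/288 + 368)*(((1/(-141) + 44) - 110) + 428) = 105983*(((-1/141 + 44) - 110) + 428)/288 = 105983*((6203/141 - 110) + 428)/288 = 105983*(-9307/141 + 428)/288 = (105983/288)*(51041/141) = 5409478303/40608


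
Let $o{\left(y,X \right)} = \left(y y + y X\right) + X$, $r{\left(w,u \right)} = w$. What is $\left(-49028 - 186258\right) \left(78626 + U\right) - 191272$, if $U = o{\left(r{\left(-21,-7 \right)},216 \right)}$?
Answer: $-17587113914$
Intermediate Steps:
$o{\left(y,X \right)} = X + y^{2} + X y$ ($o{\left(y,X \right)} = \left(y^{2} + X y\right) + X = X + y^{2} + X y$)
$U = -3879$ ($U = 216 + \left(-21\right)^{2} + 216 \left(-21\right) = 216 + 441 - 4536 = -3879$)
$\left(-49028 - 186258\right) \left(78626 + U\right) - 191272 = \left(-49028 - 186258\right) \left(78626 - 3879\right) - 191272 = \left(-235286\right) 74747 - 191272 = -17586922642 - 191272 = -17587113914$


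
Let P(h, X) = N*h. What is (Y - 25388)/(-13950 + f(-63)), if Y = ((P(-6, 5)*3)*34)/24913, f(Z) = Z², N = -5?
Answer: 632488184/248656653 ≈ 2.5436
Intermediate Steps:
P(h, X) = -5*h
Y = 3060/24913 (Y = ((-5*(-6)*3)*34)/24913 = ((30*3)*34)*(1/24913) = (90*34)*(1/24913) = 3060*(1/24913) = 3060/24913 ≈ 0.12283)
(Y - 25388)/(-13950 + f(-63)) = (3060/24913 - 25388)/(-13950 + (-63)²) = -632488184/(24913*(-13950 + 3969)) = -632488184/24913/(-9981) = -632488184/24913*(-1/9981) = 632488184/248656653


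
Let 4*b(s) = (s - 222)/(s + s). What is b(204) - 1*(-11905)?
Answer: 3238157/272 ≈ 11905.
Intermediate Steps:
b(s) = (-222 + s)/(8*s) (b(s) = ((s - 222)/(s + s))/4 = ((-222 + s)/((2*s)))/4 = ((-222 + s)*(1/(2*s)))/4 = ((-222 + s)/(2*s))/4 = (-222 + s)/(8*s))
b(204) - 1*(-11905) = (⅛)*(-222 + 204)/204 - 1*(-11905) = (⅛)*(1/204)*(-18) + 11905 = -3/272 + 11905 = 3238157/272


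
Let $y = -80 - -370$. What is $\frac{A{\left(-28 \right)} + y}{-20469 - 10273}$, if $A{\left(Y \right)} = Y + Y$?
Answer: $- \frac{117}{15371} \approx -0.0076117$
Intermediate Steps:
$A{\left(Y \right)} = 2 Y$
$y = 290$ ($y = -80 + 370 = 290$)
$\frac{A{\left(-28 \right)} + y}{-20469 - 10273} = \frac{2 \left(-28\right) + 290}{-20469 - 10273} = \frac{-56 + 290}{-30742} = 234 \left(- \frac{1}{30742}\right) = - \frac{117}{15371}$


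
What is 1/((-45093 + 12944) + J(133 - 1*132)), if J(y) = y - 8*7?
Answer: -1/32204 ≈ -3.1052e-5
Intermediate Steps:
J(y) = -56 + y (J(y) = y - 56 = -56 + y)
1/((-45093 + 12944) + J(133 - 1*132)) = 1/((-45093 + 12944) + (-56 + (133 - 1*132))) = 1/(-32149 + (-56 + (133 - 132))) = 1/(-32149 + (-56 + 1)) = 1/(-32149 - 55) = 1/(-32204) = -1/32204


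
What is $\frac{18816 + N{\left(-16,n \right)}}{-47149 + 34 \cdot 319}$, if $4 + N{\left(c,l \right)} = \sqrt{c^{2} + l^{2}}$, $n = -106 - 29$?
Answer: $- \frac{18812}{36303} - \frac{\sqrt{18481}}{36303} \approx -0.52194$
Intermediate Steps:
$n = -135$ ($n = -106 - 29 = -135$)
$N{\left(c,l \right)} = -4 + \sqrt{c^{2} + l^{2}}$
$\frac{18816 + N{\left(-16,n \right)}}{-47149 + 34 \cdot 319} = \frac{18816 - \left(4 - \sqrt{\left(-16\right)^{2} + \left(-135\right)^{2}}\right)}{-47149 + 34 \cdot 319} = \frac{18816 - \left(4 - \sqrt{256 + 18225}\right)}{-47149 + 10846} = \frac{18816 - \left(4 - \sqrt{18481}\right)}{-36303} = \left(18812 + \sqrt{18481}\right) \left(- \frac{1}{36303}\right) = - \frac{18812}{36303} - \frac{\sqrt{18481}}{36303}$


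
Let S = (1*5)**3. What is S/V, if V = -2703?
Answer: -125/2703 ≈ -0.046245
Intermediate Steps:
S = 125 (S = 5**3 = 125)
S/V = 125/(-2703) = 125*(-1/2703) = -125/2703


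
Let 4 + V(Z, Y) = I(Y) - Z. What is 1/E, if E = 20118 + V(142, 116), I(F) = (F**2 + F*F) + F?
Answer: 1/47000 ≈ 2.1277e-5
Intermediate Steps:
I(F) = F + 2*F**2 (I(F) = (F**2 + F**2) + F = 2*F**2 + F = F + 2*F**2)
V(Z, Y) = -4 - Z + Y*(1 + 2*Y) (V(Z, Y) = -4 + (Y*(1 + 2*Y) - Z) = -4 + (-Z + Y*(1 + 2*Y)) = -4 - Z + Y*(1 + 2*Y))
E = 47000 (E = 20118 + (-4 - 1*142 + 116*(1 + 2*116)) = 20118 + (-4 - 142 + 116*(1 + 232)) = 20118 + (-4 - 142 + 116*233) = 20118 + (-4 - 142 + 27028) = 20118 + 26882 = 47000)
1/E = 1/47000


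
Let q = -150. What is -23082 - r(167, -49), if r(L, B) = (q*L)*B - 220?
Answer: -1250312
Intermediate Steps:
r(L, B) = -220 - 150*B*L (r(L, B) = (-150*L)*B - 220 = -150*B*L - 220 = -220 - 150*B*L)
-23082 - r(167, -49) = -23082 - (-220 - 150*(-49)*167) = -23082 - (-220 + 1227450) = -23082 - 1*1227230 = -23082 - 1227230 = -1250312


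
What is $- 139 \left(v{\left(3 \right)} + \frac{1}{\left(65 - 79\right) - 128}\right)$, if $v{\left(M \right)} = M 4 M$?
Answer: $- \frac{710429}{142} \approx -5003.0$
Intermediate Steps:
$v{\left(M \right)} = 4 M^{2}$ ($v{\left(M \right)} = 4 M M = 4 M^{2}$)
$- 139 \left(v{\left(3 \right)} + \frac{1}{\left(65 - 79\right) - 128}\right) = - 139 \left(4 \cdot 3^{2} + \frac{1}{\left(65 - 79\right) - 128}\right) = - 139 \left(4 \cdot 9 + \frac{1}{-14 - 128}\right) = - 139 \left(36 + \frac{1}{-142}\right) = - 139 \left(36 - \frac{1}{142}\right) = \left(-139\right) \frac{5111}{142} = - \frac{710429}{142}$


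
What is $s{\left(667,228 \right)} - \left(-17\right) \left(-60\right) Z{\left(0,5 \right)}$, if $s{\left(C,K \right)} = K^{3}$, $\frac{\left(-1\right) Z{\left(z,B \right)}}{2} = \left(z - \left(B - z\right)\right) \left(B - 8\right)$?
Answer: $11882952$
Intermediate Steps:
$Z{\left(z,B \right)} = - 2 \left(-8 + B\right) \left(- B + 2 z\right)$ ($Z{\left(z,B \right)} = - 2 \left(z - \left(B - z\right)\right) \left(B - 8\right) = - 2 \left(- B + 2 z\right) \left(-8 + B\right) = - 2 \left(-8 + B\right) \left(- B + 2 z\right)$)
$s{\left(667,228 \right)} - \left(-17\right) \left(-60\right) Z{\left(0,5 \right)} = 228^{3} - \left(-17\right) \left(-60\right) \left(\left(-16\right) 5 + 2 \cdot 5^{2} + 32 \cdot 0 - 20 \cdot 0\right) = 11852352 - 1020 \left(-80 + 2 \cdot 25 + 0 + 0\right) = 11852352 - 1020 \left(-80 + 50 + 0 + 0\right) = 11852352 - 1020 \left(-30\right) = 11852352 - -30600 = 11852352 + 30600 = 11882952$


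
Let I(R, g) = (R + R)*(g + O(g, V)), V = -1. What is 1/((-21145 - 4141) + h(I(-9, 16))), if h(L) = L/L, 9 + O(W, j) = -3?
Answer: -1/25285 ≈ -3.9549e-5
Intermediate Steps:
O(W, j) = -12 (O(W, j) = -9 - 3 = -12)
I(R, g) = 2*R*(-12 + g) (I(R, g) = (R + R)*(g - 12) = (2*R)*(-12 + g) = 2*R*(-12 + g))
h(L) = 1
1/((-21145 - 4141) + h(I(-9, 16))) = 1/((-21145 - 4141) + 1) = 1/(-25286 + 1) = 1/(-25285) = -1/25285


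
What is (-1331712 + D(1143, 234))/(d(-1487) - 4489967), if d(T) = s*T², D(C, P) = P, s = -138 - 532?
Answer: 147942/165108133 ≈ 0.00089603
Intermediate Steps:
s = -670
d(T) = -670*T²
(-1331712 + D(1143, 234))/(d(-1487) - 4489967) = (-1331712 + 234)/(-670*(-1487)² - 4489967) = -1331478/(-670*2211169 - 4489967) = -1331478/(-1481483230 - 4489967) = -1331478/(-1485973197) = -1331478*(-1/1485973197) = 147942/165108133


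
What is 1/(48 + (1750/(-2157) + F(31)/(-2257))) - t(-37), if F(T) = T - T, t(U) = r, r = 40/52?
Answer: -989819/1323218 ≈ -0.74804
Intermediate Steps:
r = 10/13 (r = 40*(1/52) = 10/13 ≈ 0.76923)
t(U) = 10/13
F(T) = 0
1/(48 + (1750/(-2157) + F(31)/(-2257))) - t(-37) = 1/(48 + (1750/(-2157) + 0/(-2257))) - 1*10/13 = 1/(48 + (1750*(-1/2157) + 0*(-1/2257))) - 10/13 = 1/(48 + (-1750/2157 + 0)) - 10/13 = 1/(48 - 1750/2157) - 10/13 = 1/(101786/2157) - 10/13 = 2157/101786 - 10/13 = -989819/1323218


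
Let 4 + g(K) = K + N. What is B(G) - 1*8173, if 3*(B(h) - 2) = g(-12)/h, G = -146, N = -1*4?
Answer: -1789439/219 ≈ -8171.0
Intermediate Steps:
N = -4
g(K) = -8 + K (g(K) = -4 + (K - 4) = -4 + (-4 + K) = -8 + K)
B(h) = 2 - 20/(3*h) (B(h) = 2 + ((-8 - 12)/h)/3 = 2 + (-20/h)/3 = 2 - 20/(3*h))
B(G) - 1*8173 = (2 - 20/3/(-146)) - 1*8173 = (2 - 20/3*(-1/146)) - 8173 = (2 + 10/219) - 8173 = 448/219 - 8173 = -1789439/219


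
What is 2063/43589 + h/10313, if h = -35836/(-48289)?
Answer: 1028945250195/21707516276173 ≈ 0.047400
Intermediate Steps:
h = 35836/48289 (h = -35836*(-1/48289) = 35836/48289 ≈ 0.74212)
2063/43589 + h/10313 = 2063/43589 + (35836/48289)/10313 = 2063*(1/43589) + (35836/48289)*(1/10313) = 2063/43589 + 35836/498004457 = 1028945250195/21707516276173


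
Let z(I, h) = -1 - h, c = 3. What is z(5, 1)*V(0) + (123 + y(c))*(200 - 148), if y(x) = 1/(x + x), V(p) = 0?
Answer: 19214/3 ≈ 6404.7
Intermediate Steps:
y(x) = 1/(2*x)
z(5, 1)*V(0) + (123 + y(c))*(200 - 148) = (-1 - 1*1)*0 + (123 + (½)/3)*(200 - 148) = (-1 - 1)*0 + (123 + (½)*(⅓))*52 = -2*0 + (123 + ⅙)*52 = 0 + (739/6)*52 = 0 + 19214/3 = 19214/3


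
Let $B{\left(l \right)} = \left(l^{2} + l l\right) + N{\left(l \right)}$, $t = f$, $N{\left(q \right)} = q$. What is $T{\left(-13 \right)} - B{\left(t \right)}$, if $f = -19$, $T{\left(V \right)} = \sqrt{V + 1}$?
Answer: $-703 + 2 i \sqrt{3} \approx -703.0 + 3.4641 i$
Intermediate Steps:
$T{\left(V \right)} = \sqrt{1 + V}$
$t = -19$
$B{\left(l \right)} = l + 2 l^{2}$ ($B{\left(l \right)} = \left(l^{2} + l l\right) + l = \left(l^{2} + l^{2}\right) + l = 2 l^{2} + l = l + 2 l^{2}$)
$T{\left(-13 \right)} - B{\left(t \right)} = \sqrt{1 - 13} - - 19 \left(1 + 2 \left(-19\right)\right) = \sqrt{-12} - - 19 \left(1 - 38\right) = 2 i \sqrt{3} - \left(-19\right) \left(-37\right) = 2 i \sqrt{3} - 703 = -703 + 2 i \sqrt{3}$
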